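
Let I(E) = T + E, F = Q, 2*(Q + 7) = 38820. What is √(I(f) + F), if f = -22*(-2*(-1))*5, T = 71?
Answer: √19254 ≈ 138.76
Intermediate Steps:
Q = 19403 (Q = -7 + (½)*38820 = -7 + 19410 = 19403)
F = 19403
f = -220 (f = -44*5 = -22*10 = -220)
I(E) = 71 + E
√(I(f) + F) = √((71 - 220) + 19403) = √(-149 + 19403) = √19254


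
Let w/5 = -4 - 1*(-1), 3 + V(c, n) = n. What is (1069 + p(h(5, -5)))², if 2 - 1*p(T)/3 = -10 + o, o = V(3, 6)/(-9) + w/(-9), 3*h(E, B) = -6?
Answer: 1212201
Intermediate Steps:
V(c, n) = -3 + n
w = -15 (w = 5*(-4 - 1*(-1)) = 5*(-4 + 1) = 5*(-3) = -15)
h(E, B) = -2 (h(E, B) = (⅓)*(-6) = -2)
o = 4/3 (o = (-3 + 6)/(-9) - 15/(-9) = 3*(-⅑) - 15*(-⅑) = -⅓ + 5/3 = 4/3 ≈ 1.3333)
p(T) = 32 (p(T) = 6 - 3*(-10 + 4/3) = 6 - 3*(-26/3) = 6 + 26 = 32)
(1069 + p(h(5, -5)))² = (1069 + 32)² = 1101² = 1212201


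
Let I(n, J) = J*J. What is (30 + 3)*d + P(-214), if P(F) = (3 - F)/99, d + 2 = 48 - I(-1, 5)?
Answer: 68824/99 ≈ 695.19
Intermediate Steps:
I(n, J) = J²
d = 21 (d = -2 + (48 - 1*5²) = -2 + (48 - 1*25) = -2 + (48 - 25) = -2 + 23 = 21)
P(F) = 1/33 - F/99 (P(F) = (3 - F)*(1/99) = 1/33 - F/99)
(30 + 3)*d + P(-214) = (30 + 3)*21 + (1/33 - 1/99*(-214)) = 33*21 + (1/33 + 214/99) = 693 + 217/99 = 68824/99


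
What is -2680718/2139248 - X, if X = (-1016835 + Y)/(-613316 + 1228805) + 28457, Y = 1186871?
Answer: -18735439628019167/658341806136 ≈ -28459.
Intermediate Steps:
X = 17515140509/615489 (X = (-1016835 + 1186871)/(-613316 + 1228805) + 28457 = 170036/615489 + 28457 = 17515140509/615489 ≈ 28457.)
-2680718/2139248 - X = -2680718/2139248 - 1*17515140509/615489 = -2680718*1/2139248 - 17515140509/615489 = -1340359/1069624 - 17515140509/615489 = -18735439628019167/658341806136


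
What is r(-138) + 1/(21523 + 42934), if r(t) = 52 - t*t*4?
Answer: -4906724667/64457 ≈ -76124.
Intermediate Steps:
r(t) = 52 - 4*t**2 (r(t) = 52 - t**2*4 = 52 - 4*t**2)
r(-138) + 1/(21523 + 42934) = (52 - 4*(-138)**2) + 1/(21523 + 42934) = (52 - 4*19044) + 1/64457 = (52 - 76176) + 1/64457 = -76124 + 1/64457 = -4906724667/64457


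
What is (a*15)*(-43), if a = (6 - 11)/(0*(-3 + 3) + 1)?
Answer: 3225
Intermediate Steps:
a = -5 (a = -5/(0*0 + 1) = -5/(0 + 1) = -5/1 = -5*1 = -5)
(a*15)*(-43) = -5*15*(-43) = -75*(-43) = 3225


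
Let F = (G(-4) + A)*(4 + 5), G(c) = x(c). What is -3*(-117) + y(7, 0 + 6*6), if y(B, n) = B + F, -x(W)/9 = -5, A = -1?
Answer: 754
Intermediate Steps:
x(W) = 45 (x(W) = -9*(-5) = 45)
G(c) = 45
F = 396 (F = (45 - 1)*(4 + 5) = 44*9 = 396)
y(B, n) = 396 + B (y(B, n) = B + 396 = 396 + B)
-3*(-117) + y(7, 0 + 6*6) = -3*(-117) + (396 + 7) = 351 + 403 = 754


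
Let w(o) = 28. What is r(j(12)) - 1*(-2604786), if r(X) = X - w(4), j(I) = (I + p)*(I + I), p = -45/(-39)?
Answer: 33865958/13 ≈ 2.6051e+6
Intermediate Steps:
p = 15/13 (p = -45*(-1/39) = 15/13 ≈ 1.1538)
j(I) = 2*I*(15/13 + I) (j(I) = (I + 15/13)*(I + I) = (15/13 + I)*(2*I) = 2*I*(15/13 + I))
r(X) = -28 + X (r(X) = X - 1*28 = X - 28 = -28 + X)
r(j(12)) - 1*(-2604786) = (-28 + (2/13)*12*(15 + 13*12)) - 1*(-2604786) = (-28 + (2/13)*12*(15 + 156)) + 2604786 = (-28 + (2/13)*12*171) + 2604786 = (-28 + 4104/13) + 2604786 = 3740/13 + 2604786 = 33865958/13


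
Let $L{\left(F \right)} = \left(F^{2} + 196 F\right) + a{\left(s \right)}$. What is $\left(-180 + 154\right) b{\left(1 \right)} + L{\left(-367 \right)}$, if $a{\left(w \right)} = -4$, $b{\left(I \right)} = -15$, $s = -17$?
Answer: $63143$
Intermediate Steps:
$L{\left(F \right)} = -4 + F^{2} + 196 F$ ($L{\left(F \right)} = \left(F^{2} + 196 F\right) - 4 = -4 + F^{2} + 196 F$)
$\left(-180 + 154\right) b{\left(1 \right)} + L{\left(-367 \right)} = \left(-180 + 154\right) \left(-15\right) + \left(-4 + \left(-367\right)^{2} + 196 \left(-367\right)\right) = \left(-26\right) \left(-15\right) - -62753 = 390 + 62753 = 63143$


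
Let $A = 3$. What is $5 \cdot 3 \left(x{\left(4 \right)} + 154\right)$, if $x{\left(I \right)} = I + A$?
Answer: $2415$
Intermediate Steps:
$x{\left(I \right)} = 3 + I$ ($x{\left(I \right)} = I + 3 = 3 + I$)
$5 \cdot 3 \left(x{\left(4 \right)} + 154\right) = 5 \cdot 3 \left(\left(3 + 4\right) + 154\right) = 15 \left(7 + 154\right) = 15 \cdot 161 = 2415$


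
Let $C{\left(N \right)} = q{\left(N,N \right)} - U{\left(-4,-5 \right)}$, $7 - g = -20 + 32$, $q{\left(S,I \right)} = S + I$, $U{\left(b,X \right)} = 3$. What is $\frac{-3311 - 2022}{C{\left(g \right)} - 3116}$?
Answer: $\frac{5333}{3129} \approx 1.7044$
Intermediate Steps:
$q{\left(S,I \right)} = I + S$
$g = -5$ ($g = 7 - \left(-20 + 32\right) = 7 - 12 = -5$)
$C{\left(N \right)} = -3 + 2 N$ ($C{\left(N \right)} = \left(N + N\right) - 3 = 2 N - 3 = -3 + 2 N$)
$\frac{-3311 - 2022}{C{\left(g \right)} - 3116} = \frac{-3311 - 2022}{\left(-3 + 2 \left(-5\right)\right) - 3116} = - \frac{5333}{\left(-3 - 10\right) - 3116} = - \frac{5333}{-13 - 3116} = - \frac{5333}{-3129} = \left(-5333\right) \left(- \frac{1}{3129}\right) = \frac{5333}{3129}$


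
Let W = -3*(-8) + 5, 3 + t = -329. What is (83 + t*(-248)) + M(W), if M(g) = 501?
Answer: 82920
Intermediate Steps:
t = -332 (t = -3 - 329 = -332)
W = 29 (W = 24 + 5 = 29)
(83 + t*(-248)) + M(W) = (83 - 332*(-248)) + 501 = (83 + 82336) + 501 = 82419 + 501 = 82920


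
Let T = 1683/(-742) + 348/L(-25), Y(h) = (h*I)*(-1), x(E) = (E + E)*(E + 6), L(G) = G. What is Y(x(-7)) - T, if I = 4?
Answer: -738509/18550 ≈ -39.812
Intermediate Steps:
x(E) = 2*E*(6 + E) (x(E) = (2*E)*(6 + E) = 2*E*(6 + E))
Y(h) = -4*h (Y(h) = (h*4)*(-1) = (4*h)*(-1) = -4*h)
T = -300291/18550 (T = 1683/(-742) + 348/(-25) = 1683*(-1/742) + 348*(-1/25) = -1683/742 - 348/25 = -300291/18550 ≈ -16.188)
Y(x(-7)) - T = -8*(-7)*(6 - 7) - 1*(-300291/18550) = -8*(-7)*(-1) + 300291/18550 = -4*14 + 300291/18550 = -56 + 300291/18550 = -738509/18550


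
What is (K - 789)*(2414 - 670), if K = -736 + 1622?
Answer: 169168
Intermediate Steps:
K = 886
(K - 789)*(2414 - 670) = (886 - 789)*(2414 - 670) = 97*1744 = 169168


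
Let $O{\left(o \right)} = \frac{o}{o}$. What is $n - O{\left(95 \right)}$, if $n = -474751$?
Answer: $-474752$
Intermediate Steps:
$O{\left(o \right)} = 1$
$n - O{\left(95 \right)} = -474751 - 1 = -474752$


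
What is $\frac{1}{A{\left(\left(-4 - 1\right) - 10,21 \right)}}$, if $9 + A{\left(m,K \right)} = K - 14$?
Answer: $- \frac{1}{2} \approx -0.5$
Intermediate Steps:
$A{\left(m,K \right)} = -23 + K$ ($A{\left(m,K \right)} = -9 + \left(K - 14\right) = -9 + \left(-14 + K\right) = -23 + K$)
$\frac{1}{A{\left(\left(-4 - 1\right) - 10,21 \right)}} = \frac{1}{-23 + 21} = \frac{1}{-2} = - \frac{1}{2}$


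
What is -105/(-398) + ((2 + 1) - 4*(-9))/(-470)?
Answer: 8457/46765 ≈ 0.18084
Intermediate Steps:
-105/(-398) + ((2 + 1) - 4*(-9))/(-470) = -105*(-1/398) + (3 + 36)*(-1/470) = 105/398 + 39*(-1/470) = 105/398 - 39/470 = 8457/46765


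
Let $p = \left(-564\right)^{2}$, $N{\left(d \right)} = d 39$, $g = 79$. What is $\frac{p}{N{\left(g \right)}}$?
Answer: $\frac{106032}{1027} \approx 103.24$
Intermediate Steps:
$N{\left(d \right)} = 39 d$
$p = 318096$
$\frac{p}{N{\left(g \right)}} = \frac{318096}{39 \cdot 79} = \frac{318096}{3081} = 318096 \cdot \frac{1}{3081} = \frac{106032}{1027}$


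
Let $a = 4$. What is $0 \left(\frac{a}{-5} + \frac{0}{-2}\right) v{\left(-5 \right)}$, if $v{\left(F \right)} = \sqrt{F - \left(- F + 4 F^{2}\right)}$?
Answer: $0$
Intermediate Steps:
$v{\left(F \right)} = \sqrt{- 4 F^{2} + 2 F}$
$0 \left(\frac{a}{-5} + \frac{0}{-2}\right) v{\left(-5 \right)} = 0 \left(\frac{4}{-5} + \frac{0}{-2}\right) \sqrt{2} \sqrt{- 5 \left(1 - -10\right)} = 0 \left(4 \left(- \frac{1}{5}\right) + 0 \left(- \frac{1}{2}\right)\right) \sqrt{2} \sqrt{- 5 \left(1 + 10\right)} = 0 \left(- \frac{4}{5} + 0\right) \sqrt{2} \sqrt{\left(-5\right) 11} = 0 \left(- \frac{4}{5}\right) \sqrt{2} \sqrt{-55} = 0 \sqrt{2} i \sqrt{55} = 0 i \sqrt{110} = 0$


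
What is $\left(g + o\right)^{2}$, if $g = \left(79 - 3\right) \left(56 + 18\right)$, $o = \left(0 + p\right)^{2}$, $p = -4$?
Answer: $31809600$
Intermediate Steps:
$o = 16$ ($o = \left(0 - 4\right)^{2} = \left(-4\right)^{2} = 16$)
$g = 5624$ ($g = 76 \cdot 74 = 5624$)
$\left(g + o\right)^{2} = \left(5624 + 16\right)^{2} = 5640^{2} = 31809600$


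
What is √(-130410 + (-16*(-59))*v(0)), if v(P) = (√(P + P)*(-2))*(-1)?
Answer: 9*I*√1610 ≈ 361.12*I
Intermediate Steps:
v(P) = 2*√2*√P (v(P) = (√(2*P)*(-2))*(-1) = ((√2*√P)*(-2))*(-1) = -2*√2*√P*(-1) = 2*√2*√P)
√(-130410 + (-16*(-59))*v(0)) = √(-130410 + (-16*(-59))*(2*√2*√0)) = √(-130410 + 944*(2*√2*0)) = √(-130410 + 944*0) = √(-130410 + 0) = √(-130410) = 9*I*√1610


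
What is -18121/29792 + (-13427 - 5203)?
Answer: -555043081/29792 ≈ -18631.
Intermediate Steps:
-18121/29792 + (-13427 - 5203) = -18121*1/29792 - 18630 = -18121/29792 - 18630 = -555043081/29792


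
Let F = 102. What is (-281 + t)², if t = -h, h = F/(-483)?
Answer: 2043672849/25921 ≈ 78842.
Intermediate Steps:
h = -34/161 (h = 102/(-483) = 102*(-1/483) = -34/161 ≈ -0.21118)
t = 34/161 (t = -1*(-34/161) = 34/161 ≈ 0.21118)
(-281 + t)² = (-281 + 34/161)² = (-45207/161)² = 2043672849/25921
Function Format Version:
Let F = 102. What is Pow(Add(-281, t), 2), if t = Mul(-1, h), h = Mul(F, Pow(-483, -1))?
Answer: Rational(2043672849, 25921) ≈ 78842.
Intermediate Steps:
h = Rational(-34, 161) (h = Mul(102, Pow(-483, -1)) = Mul(102, Rational(-1, 483)) = Rational(-34, 161) ≈ -0.21118)
t = Rational(34, 161) (t = Mul(-1, Rational(-34, 161)) = Rational(34, 161) ≈ 0.21118)
Pow(Add(-281, t), 2) = Pow(Add(-281, Rational(34, 161)), 2) = Pow(Rational(-45207, 161), 2) = Rational(2043672849, 25921)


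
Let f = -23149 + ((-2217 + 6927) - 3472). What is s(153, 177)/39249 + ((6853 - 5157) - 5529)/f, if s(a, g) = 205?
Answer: 154933172/859984839 ≈ 0.18016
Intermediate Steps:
f = -21911 (f = -23149 + (4710 - 3472) = -23149 + 1238 = -21911)
s(153, 177)/39249 + ((6853 - 5157) - 5529)/f = 205/39249 + ((6853 - 5157) - 5529)/(-21911) = 205*(1/39249) + (1696 - 5529)*(-1/21911) = 205/39249 - 3833*(-1/21911) = 205/39249 + 3833/21911 = 154933172/859984839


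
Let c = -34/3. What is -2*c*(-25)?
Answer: -1700/3 ≈ -566.67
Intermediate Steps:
c = -34/3 (c = -34*1/3 = -34/3 ≈ -11.333)
-2*c*(-25) = -2*(-34/3)*(-25) = (68/3)*(-25) = -1700/3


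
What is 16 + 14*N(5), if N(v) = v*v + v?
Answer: 436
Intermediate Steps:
N(v) = v + v**2 (N(v) = v**2 + v = v + v**2)
16 + 14*N(5) = 16 + 14*(5*(1 + 5)) = 16 + 14*(5*6) = 16 + 14*30 = 16 + 420 = 436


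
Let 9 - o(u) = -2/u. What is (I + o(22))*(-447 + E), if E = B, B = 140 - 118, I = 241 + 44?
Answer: -1374875/11 ≈ -1.2499e+5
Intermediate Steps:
I = 285
o(u) = 9 + 2/u (o(u) = 9 - (-2)/u = 9 + 2/u)
B = 22
E = 22
(I + o(22))*(-447 + E) = (285 + (9 + 2/22))*(-447 + 22) = (285 + (9 + 2*(1/22)))*(-425) = (285 + (9 + 1/11))*(-425) = (285 + 100/11)*(-425) = (3235/11)*(-425) = -1374875/11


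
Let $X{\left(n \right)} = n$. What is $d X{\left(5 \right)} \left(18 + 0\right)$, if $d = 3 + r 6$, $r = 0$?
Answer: $270$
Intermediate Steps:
$d = 3$ ($d = 3 + 0 \cdot 6 = 3 + 0 = 3$)
$d X{\left(5 \right)} \left(18 + 0\right) = 3 \cdot 5 \left(18 + 0\right) = 15 \cdot 18 = 270$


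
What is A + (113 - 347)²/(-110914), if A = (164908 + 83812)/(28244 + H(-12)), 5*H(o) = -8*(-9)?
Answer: 16274508206/1958907611 ≈ 8.3080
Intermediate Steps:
H(o) = 72/5 (H(o) = (-8*(-9))/5 = (⅕)*72 = 72/5)
A = 310900/35323 (A = (164908 + 83812)/(28244 + 72/5) = 248720/(141292/5) = 248720*(5/141292) = 310900/35323 ≈ 8.8016)
A + (113 - 347)²/(-110914) = 310900/35323 + (113 - 347)²/(-110914) = 310900/35323 + (-234)²*(-1/110914) = 310900/35323 + 54756*(-1/110914) = 310900/35323 - 27378/55457 = 16274508206/1958907611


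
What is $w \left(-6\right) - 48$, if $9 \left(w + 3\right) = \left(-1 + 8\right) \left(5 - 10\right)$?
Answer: $- \frac{20}{3} \approx -6.6667$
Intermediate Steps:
$w = - \frac{62}{9}$ ($w = -3 + \frac{\left(-1 + 8\right) \left(5 - 10\right)}{9} = -3 + \frac{7 \left(-5\right)}{9} = -3 + \frac{1}{9} \left(-35\right) = -3 - \frac{35}{9} = - \frac{62}{9} \approx -6.8889$)
$w \left(-6\right) - 48 = \left(- \frac{62}{9}\right) \left(-6\right) - 48 = \frac{124}{3} - 48 = - \frac{20}{3}$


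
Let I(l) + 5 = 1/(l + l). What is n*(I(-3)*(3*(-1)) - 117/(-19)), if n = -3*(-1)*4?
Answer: 4938/19 ≈ 259.89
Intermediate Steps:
I(l) = -5 + 1/(2*l) (I(l) = -5 + 1/(l + l) = -5 + 1/(2*l))
n = 12 (n = 3*4 = 12)
n*(I(-3)*(3*(-1)) - 117/(-19)) = 12*((-5 + (1/2)/(-3))*(3*(-1)) - 117/(-19)) = 12*((-5 + (1/2)*(-1/3))*(-3) - 117*(-1/19)) = 12*((-5 - 1/6)*(-3) + 117/19) = 12*(-31/6*(-3) + 117/19) = 12*(31/2 + 117/19) = 12*(823/38) = 4938/19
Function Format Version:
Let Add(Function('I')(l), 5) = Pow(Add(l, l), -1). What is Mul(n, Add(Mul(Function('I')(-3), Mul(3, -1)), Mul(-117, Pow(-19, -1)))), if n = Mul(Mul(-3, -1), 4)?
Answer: Rational(4938, 19) ≈ 259.89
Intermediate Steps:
Function('I')(l) = Add(-5, Mul(Rational(1, 2), Pow(l, -1))) (Function('I')(l) = Add(-5, Pow(Add(l, l), -1)) = Add(-5, Pow(Mul(2, l), -1)) = Add(-5, Mul(Rational(1, 2), Pow(l, -1))))
n = 12 (n = Mul(3, 4) = 12)
Mul(n, Add(Mul(Function('I')(-3), Mul(3, -1)), Mul(-117, Pow(-19, -1)))) = Mul(12, Add(Mul(Add(-5, Mul(Rational(1, 2), Pow(-3, -1))), Mul(3, -1)), Mul(-117, Pow(-19, -1)))) = Mul(12, Add(Mul(Add(-5, Mul(Rational(1, 2), Rational(-1, 3))), -3), Mul(-117, Rational(-1, 19)))) = Mul(12, Add(Mul(Add(-5, Rational(-1, 6)), -3), Rational(117, 19))) = Mul(12, Add(Mul(Rational(-31, 6), -3), Rational(117, 19))) = Mul(12, Add(Rational(31, 2), Rational(117, 19))) = Mul(12, Rational(823, 38)) = Rational(4938, 19)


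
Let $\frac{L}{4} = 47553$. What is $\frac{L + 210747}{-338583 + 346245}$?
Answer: $\frac{133653}{2554} \approx 52.331$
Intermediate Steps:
$L = 190212$ ($L = 4 \cdot 47553 = 190212$)
$\frac{L + 210747}{-338583 + 346245} = \frac{190212 + 210747}{-338583 + 346245} = \frac{400959}{7662} = 400959 \cdot \frac{1}{7662} = \frac{133653}{2554}$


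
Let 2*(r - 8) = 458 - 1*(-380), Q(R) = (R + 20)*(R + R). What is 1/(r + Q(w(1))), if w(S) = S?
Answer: 1/469 ≈ 0.0021322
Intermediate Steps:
Q(R) = 2*R*(20 + R) (Q(R) = (20 + R)*(2*R) = 2*R*(20 + R))
r = 427 (r = 8 + (458 - 1*(-380))/2 = 8 + (458 + 380)/2 = 8 + (½)*838 = 8 + 419 = 427)
1/(r + Q(w(1))) = 1/(427 + 2*1*(20 + 1)) = 1/(427 + 2*1*21) = 1/(427 + 42) = 1/469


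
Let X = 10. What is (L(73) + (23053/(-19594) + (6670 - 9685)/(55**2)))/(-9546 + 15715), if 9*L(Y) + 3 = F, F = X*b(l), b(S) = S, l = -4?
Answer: -741598133/658166476770 ≈ -0.0011268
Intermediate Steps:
F = -40 (F = 10*(-4) = -40)
L(Y) = -43/9 (L(Y) = -1/3 + (1/9)*(-40) = -1/3 - 40/9 = -43/9)
(L(73) + (23053/(-19594) + (6670 - 9685)/(55**2)))/(-9546 + 15715) = (-43/9 + (23053/(-19594) + (6670 - 9685)/(55**2)))/(-9546 + 15715) = (-43/9 + (23053*(-1/19594) - 3015/3025))/6169 = (-43/9 + (-23053/19594 - 3015*1/3025))*(1/6169) = (-43/9 + (-23053/19594 - 603/605))*(1/6169) = (-43/9 - 25762247/11854370)*(1/6169) = -741598133/106689330*1/6169 = -741598133/658166476770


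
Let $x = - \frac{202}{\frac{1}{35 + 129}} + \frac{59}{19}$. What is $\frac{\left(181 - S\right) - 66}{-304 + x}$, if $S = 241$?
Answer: $\frac{2394}{635149} \approx 0.0037692$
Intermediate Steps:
$x = - \frac{629373}{19}$ ($x = - \frac{202}{\frac{1}{164}} + 59 \cdot \frac{1}{19} = - 202 \frac{1}{\frac{1}{164}} + \frac{59}{19} = \left(-202\right) 164 + \frac{59}{19} = -33128 + \frac{59}{19} = - \frac{629373}{19} \approx -33125.0$)
$\frac{\left(181 - S\right) - 66}{-304 + x} = \frac{\left(181 - 241\right) - 66}{-304 - \frac{629373}{19}} = \frac{\left(181 - 241\right) - 66}{- \frac{635149}{19}} = \left(-60 - 66\right) \left(- \frac{19}{635149}\right) = \left(-126\right) \left(- \frac{19}{635149}\right) = \frac{2394}{635149}$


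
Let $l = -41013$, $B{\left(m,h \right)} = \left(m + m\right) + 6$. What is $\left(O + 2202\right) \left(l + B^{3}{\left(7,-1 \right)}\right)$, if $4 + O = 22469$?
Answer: $-814331671$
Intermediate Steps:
$B{\left(m,h \right)} = 6 + 2 m$ ($B{\left(m,h \right)} = 2 m + 6 = 6 + 2 m$)
$O = 22465$ ($O = -4 + 22469 = 22465$)
$\left(O + 2202\right) \left(l + B^{3}{\left(7,-1 \right)}\right) = \left(22465 + 2202\right) \left(-41013 + \left(6 + 2 \cdot 7\right)^{3}\right) = 24667 \left(-41013 + \left(6 + 14\right)^{3}\right) = 24667 \left(-41013 + 20^{3}\right) = 24667 \left(-41013 + 8000\right) = 24667 \left(-33013\right) = -814331671$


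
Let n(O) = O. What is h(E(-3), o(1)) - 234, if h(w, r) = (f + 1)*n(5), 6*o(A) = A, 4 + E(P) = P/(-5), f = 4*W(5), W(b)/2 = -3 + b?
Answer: -149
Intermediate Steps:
W(b) = -6 + 2*b (W(b) = 2*(-3 + b) = -6 + 2*b)
f = 16 (f = 4*(-6 + 2*5) = 4*(-6 + 10) = 4*4 = 16)
E(P) = -4 - P/5 (E(P) = -4 + P/(-5) = -4 + P*(-1/5) = -4 - P/5)
o(A) = A/6
h(w, r) = 85 (h(w, r) = (16 + 1)*5 = 17*5 = 85)
h(E(-3), o(1)) - 234 = 85 - 234 = -149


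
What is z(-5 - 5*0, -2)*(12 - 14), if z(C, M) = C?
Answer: 10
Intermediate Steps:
z(-5 - 5*0, -2)*(12 - 14) = (-5 - 5*0)*(12 - 14) = (-5 + 0)*(-2) = -5*(-2) = 10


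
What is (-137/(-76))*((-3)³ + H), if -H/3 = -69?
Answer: 6165/19 ≈ 324.47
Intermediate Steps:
H = 207 (H = -3*(-69) = 207)
(-137/(-76))*((-3)³ + H) = (-137/(-76))*((-3)³ + 207) = (-137*(-1/76))*(-27 + 207) = (137/76)*180 = 6165/19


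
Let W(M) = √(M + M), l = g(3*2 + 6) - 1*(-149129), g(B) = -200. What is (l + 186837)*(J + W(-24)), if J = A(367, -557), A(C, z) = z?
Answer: -187021662 + 1343064*I*√3 ≈ -1.8702e+8 + 2.3263e+6*I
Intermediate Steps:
J = -557
l = 148929 (l = -200 - 1*(-149129) = -200 + 149129 = 148929)
W(M) = √2*√M (W(M) = √(2*M) = √2*√M)
(l + 186837)*(J + W(-24)) = (148929 + 186837)*(-557 + √2*√(-24)) = 335766*(-557 + √2*(2*I*√6)) = 335766*(-557 + 4*I*√3) = -187021662 + 1343064*I*√3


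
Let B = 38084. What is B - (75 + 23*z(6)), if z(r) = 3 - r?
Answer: 38078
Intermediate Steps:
B - (75 + 23*z(6)) = 38084 - (75 + 23*(3 - 1*6)) = 38084 - (75 + 23*(3 - 6)) = 38084 - (75 + 23*(-3)) = 38084 - (75 - 69) = 38084 - 1*6 = 38084 - 6 = 38078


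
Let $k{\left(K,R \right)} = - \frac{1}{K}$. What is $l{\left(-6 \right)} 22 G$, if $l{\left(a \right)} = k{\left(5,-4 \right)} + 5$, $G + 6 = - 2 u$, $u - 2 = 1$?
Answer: $- \frac{6336}{5} \approx -1267.2$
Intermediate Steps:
$u = 3$ ($u = 2 + 1 = 3$)
$G = -12$ ($G = -6 - 6 = -12$)
$l{\left(a \right)} = \frac{24}{5}$ ($l{\left(a \right)} = - \frac{1}{5} + 5 = \frac{24}{5}$)
$l{\left(-6 \right)} 22 G = \frac{24}{5} \cdot 22 \left(-12\right) = \frac{528}{5} \left(-12\right) = - \frac{6336}{5}$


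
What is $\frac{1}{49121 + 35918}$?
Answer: $\frac{1}{85039} \approx 1.1759 \cdot 10^{-5}$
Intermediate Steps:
$\frac{1}{49121 + 35918} = \frac{1}{85039}$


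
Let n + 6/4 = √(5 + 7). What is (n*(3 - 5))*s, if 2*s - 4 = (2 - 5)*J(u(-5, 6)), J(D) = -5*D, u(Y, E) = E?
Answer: 141 - 188*√3 ≈ -184.63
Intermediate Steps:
n = -3/2 + 2*√3 (n = -3/2 + √(5 + 7) = -3/2 + √12 = -3/2 + 2*√3 ≈ 1.9641)
s = 47 (s = 2 + ((2 - 5)*(-5*6))/2 = 2 + (-3*(-30))/2 = 2 + (½)*90 = 2 + 45 = 47)
(n*(3 - 5))*s = ((-3/2 + 2*√3)*(3 - 5))*47 = ((-3/2 + 2*√3)*(-2))*47 = (3 - 4*√3)*47 = 141 - 188*√3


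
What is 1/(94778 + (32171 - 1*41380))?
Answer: 1/85569 ≈ 1.1686e-5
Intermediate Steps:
1/(94778 + (32171 - 1*41380)) = 1/(94778 + (32171 - 41380)) = 1/(94778 - 9209) = 1/85569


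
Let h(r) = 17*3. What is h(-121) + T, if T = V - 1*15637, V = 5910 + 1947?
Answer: -7729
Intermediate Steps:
V = 7857
h(r) = 51
T = -7780 (T = 7857 - 1*15637 = 7857 - 15637 = -7780)
h(-121) + T = 51 - 7780 = -7729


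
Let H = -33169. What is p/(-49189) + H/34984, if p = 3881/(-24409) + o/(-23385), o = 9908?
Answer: -931284355460416477/982256292197712840 ≈ -0.94811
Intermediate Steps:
p = -332601557/570804465 (p = 3881/(-24409) + 9908/(-23385) = 3881*(-1/24409) + 9908*(-1/23385) = -3881/24409 - 9908/23385 = -332601557/570804465 ≈ -0.58269)
p/(-49189) + H/34984 = -332601557/570804465/(-49189) - 33169/34984 = -332601557/570804465*(-1/49189) - 33169*1/34984 = 332601557/28077300828885 - 33169/34984 = -931284355460416477/982256292197712840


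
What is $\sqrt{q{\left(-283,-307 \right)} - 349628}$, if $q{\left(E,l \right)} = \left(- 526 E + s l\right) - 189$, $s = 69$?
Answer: $i \sqrt{222142} \approx 471.32 i$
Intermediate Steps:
$q{\left(E,l \right)} = -189 - 526 E + 69 l$ ($q{\left(E,l \right)} = \left(- 526 E + 69 l\right) - 189 = -189 - 526 E + 69 l$)
$\sqrt{q{\left(-283,-307 \right)} - 349628} = \sqrt{\left(-189 - -148858 + 69 \left(-307\right)\right) - 349628} = \sqrt{\left(-189 + 148858 - 21183\right) - 349628} = \sqrt{127486 - 349628} = \sqrt{-222142} = i \sqrt{222142}$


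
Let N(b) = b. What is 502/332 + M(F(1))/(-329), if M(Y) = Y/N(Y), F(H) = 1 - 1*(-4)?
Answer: 82413/54614 ≈ 1.5090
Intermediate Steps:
F(H) = 5 (F(H) = 1 + 4 = 5)
M(Y) = 1 (M(Y) = Y/Y = 1)
502/332 + M(F(1))/(-329) = 502/332 + 1/(-329) = 502*(1/332) + 1*(-1/329) = 251/166 - 1/329 = 82413/54614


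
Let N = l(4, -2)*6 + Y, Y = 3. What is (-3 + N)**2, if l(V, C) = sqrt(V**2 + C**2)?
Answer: 720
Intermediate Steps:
l(V, C) = sqrt(C**2 + V**2)
N = 3 + 12*sqrt(5) (N = sqrt((-2)**2 + 4**2)*6 + 3 = sqrt(4 + 16)*6 + 3 = sqrt(20)*6 + 3 = (2*sqrt(5))*6 + 3 = 12*sqrt(5) + 3 = 3 + 12*sqrt(5) ≈ 29.833)
(-3 + N)**2 = (-3 + (3 + 12*sqrt(5)))**2 = (12*sqrt(5))**2 = 720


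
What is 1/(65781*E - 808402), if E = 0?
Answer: -1/808402 ≈ -1.2370e-6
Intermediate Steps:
1/(65781*E - 808402) = 1/(65781*0 - 808402) = 1/(0 - 808402) = 1/(-808402) = -1/808402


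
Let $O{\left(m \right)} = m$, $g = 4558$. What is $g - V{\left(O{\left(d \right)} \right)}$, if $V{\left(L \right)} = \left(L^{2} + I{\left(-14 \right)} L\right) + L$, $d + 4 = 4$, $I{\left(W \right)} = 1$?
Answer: $4558$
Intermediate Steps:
$d = 0$ ($d = -4 + 4 = 0$)
$V{\left(L \right)} = L^{2} + 2 L$ ($V{\left(L \right)} = \left(L^{2} + 1 L\right) + L = \left(L^{2} + L\right) + L = \left(L + L^{2}\right) + L = L^{2} + 2 L$)
$g - V{\left(O{\left(d \right)} \right)} = 4558 - 0 \left(2 + 0\right) = 4558 - 0 \cdot 2 = 4558 - 0 = 4558 + 0 = 4558$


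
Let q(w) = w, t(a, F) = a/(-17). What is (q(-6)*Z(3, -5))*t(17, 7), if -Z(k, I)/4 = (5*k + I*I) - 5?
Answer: -840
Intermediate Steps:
t(a, F) = -a/17 (t(a, F) = a*(-1/17) = -a/17)
Z(k, I) = 20 - 20*k - 4*I² (Z(k, I) = -4*((5*k + I*I) - 5) = -4*((5*k + I²) - 5) = -4*((I² + 5*k) - 5) = -4*(-5 + I² + 5*k) = 20 - 20*k - 4*I²)
(q(-6)*Z(3, -5))*t(17, 7) = (-6*(20 - 20*3 - 4*(-5)²))*(-1/17*17) = -6*(20 - 60 - 4*25)*(-1) = -6*(20 - 60 - 100)*(-1) = -6*(-140)*(-1) = 840*(-1) = -840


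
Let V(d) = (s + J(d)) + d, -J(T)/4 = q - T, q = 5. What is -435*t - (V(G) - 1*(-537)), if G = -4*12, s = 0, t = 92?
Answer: -40297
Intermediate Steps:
J(T) = -20 + 4*T (J(T) = -4*(5 - T) = -20 + 4*T)
G = -48
V(d) = -20 + 5*d (V(d) = (0 + (-20 + 4*d)) + d = (-20 + 4*d) + d = -20 + 5*d)
-435*t - (V(G) - 1*(-537)) = -435*92 - ((-20 + 5*(-48)) - 1*(-537)) = -40020 - ((-20 - 240) + 537) = -40020 - (-260 + 537) = -40020 - 1*277 = -40020 - 277 = -40297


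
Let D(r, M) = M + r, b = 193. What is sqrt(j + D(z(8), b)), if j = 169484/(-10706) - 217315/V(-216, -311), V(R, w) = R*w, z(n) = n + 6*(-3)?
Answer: 11*sqrt(4866363782559906)/59932188 ≈ 12.804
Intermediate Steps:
z(n) = -18 + n (z(n) = n - 18 = -18 + n)
j = -6855915787/359593128 (j = 169484/(-10706) - 217315/((-216*(-311))) = 169484*(-1/10706) - 217315/67176 = -84742/5353 - 217315*1/67176 = -84742/5353 - 217315/67176 = -6855915787/359593128 ≈ -19.066)
sqrt(j + D(z(8), b)) = sqrt(-6855915787/359593128 + (193 + (-18 + 8))) = sqrt(-6855915787/359593128 + (193 - 10)) = sqrt(-6855915787/359593128 + 183) = sqrt(58949626637/359593128) = 11*sqrt(4866363782559906)/59932188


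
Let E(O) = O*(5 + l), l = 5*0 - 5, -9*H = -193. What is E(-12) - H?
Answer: -193/9 ≈ -21.444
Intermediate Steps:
H = 193/9 (H = -1/9*(-193) = 193/9 ≈ 21.444)
l = -5 (l = 0 - 5 = -5)
E(O) = 0 (E(O) = O*(5 - 5) = O*0 = 0)
E(-12) - H = 0 - 1*193/9 = 0 - 193/9 = -193/9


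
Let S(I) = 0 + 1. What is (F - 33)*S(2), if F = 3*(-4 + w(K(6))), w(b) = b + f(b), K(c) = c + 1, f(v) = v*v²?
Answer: 1005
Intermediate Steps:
f(v) = v³
K(c) = 1 + c
w(b) = b + b³
F = 1038 (F = 3*(-4 + ((1 + 6) + (1 + 6)³)) = 3*(-4 + (7 + 7³)) = 3*(-4 + (7 + 343)) = 3*(-4 + 350) = 3*346 = 1038)
S(I) = 1
(F - 33)*S(2) = (1038 - 33)*1 = 1005*1 = 1005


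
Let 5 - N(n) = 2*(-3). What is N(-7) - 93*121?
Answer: -11242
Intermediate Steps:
N(n) = 11 (N(n) = 5 - 2*(-3) = 5 - 1*(-6) = 5 + 6 = 11)
N(-7) - 93*121 = 11 - 93*121 = 11 - 11253 = -11242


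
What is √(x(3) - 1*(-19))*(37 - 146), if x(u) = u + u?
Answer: -545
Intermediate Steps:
x(u) = 2*u
√(x(3) - 1*(-19))*(37 - 146) = √(2*3 - 1*(-19))*(37 - 146) = √(6 + 19)*(-109) = √25*(-109) = 5*(-109) = -545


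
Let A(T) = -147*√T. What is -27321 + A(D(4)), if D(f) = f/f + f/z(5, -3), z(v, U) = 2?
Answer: -27321 - 147*√3 ≈ -27576.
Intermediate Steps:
D(f) = 1 + f/2 (D(f) = f/f + f/2 = 1 + f*(½) = 1 + f/2)
-27321 + A(D(4)) = -27321 - 147*√(1 + (½)*4) = -27321 - 147*√(1 + 2) = -27321 - 147*√3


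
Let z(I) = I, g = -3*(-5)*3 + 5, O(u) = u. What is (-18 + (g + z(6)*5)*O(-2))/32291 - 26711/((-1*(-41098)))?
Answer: -869840345/1327095518 ≈ -0.65545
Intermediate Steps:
g = 50 (g = 15*3 + 5 = 45 + 5 = 50)
(-18 + (g + z(6)*5)*O(-2))/32291 - 26711/((-1*(-41098))) = (-18 + (50 + 6*5)*(-2))/32291 - 26711/((-1*(-41098))) = (-18 + (50 + 30)*(-2))*(1/32291) - 26711/41098 = (-18 + 80*(-2))*(1/32291) - 26711*1/41098 = (-18 - 160)*(1/32291) - 26711/41098 = -178*1/32291 - 26711/41098 = -178/32291 - 26711/41098 = -869840345/1327095518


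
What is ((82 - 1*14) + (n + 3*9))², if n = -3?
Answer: 8464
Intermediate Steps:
((82 - 1*14) + (n + 3*9))² = ((82 - 1*14) + (-3 + 3*9))² = ((82 - 14) + (-3 + 27))² = (68 + 24)² = 92² = 8464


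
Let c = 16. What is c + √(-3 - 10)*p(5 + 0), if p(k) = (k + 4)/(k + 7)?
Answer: 16 + 3*I*√13/4 ≈ 16.0 + 2.7042*I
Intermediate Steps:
p(k) = (4 + k)/(7 + k)
c + √(-3 - 10)*p(5 + 0) = 16 + √(-3 - 10)*((4 + (5 + 0))/(7 + (5 + 0))) = 16 + √(-13)*((4 + 5)/(7 + 5)) = 16 + (I*√13)*(9/12) = 16 + (I*√13)*((1/12)*9) = 16 + (I*√13)*(¾) = 16 + 3*I*√13/4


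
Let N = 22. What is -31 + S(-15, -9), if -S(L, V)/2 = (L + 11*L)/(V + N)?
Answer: -43/13 ≈ -3.3077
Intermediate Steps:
S(L, V) = -24*L/(22 + V) (S(L, V) = -2*(L + 11*L)/(V + 22) = -2*12*L/(22 + V) = -24*L/(22 + V))
-31 + S(-15, -9) = -31 - 24*(-15)/(22 - 9) = -31 - 24*(-15)/13 = -31 - 24*(-15)*1/13 = -31 + 360/13 = -43/13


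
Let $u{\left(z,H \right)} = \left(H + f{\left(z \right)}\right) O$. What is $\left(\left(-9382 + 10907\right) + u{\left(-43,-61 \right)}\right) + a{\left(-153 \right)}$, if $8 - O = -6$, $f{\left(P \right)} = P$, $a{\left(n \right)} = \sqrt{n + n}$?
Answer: $69 + 3 i \sqrt{34} \approx 69.0 + 17.493 i$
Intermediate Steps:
$a{\left(n \right)} = \sqrt{2} \sqrt{n}$ ($a{\left(n \right)} = \sqrt{2 n} = \sqrt{2} \sqrt{n}$)
$O = 14$ ($O = 8 - -6 = 8 + 6 = 14$)
$u{\left(z,H \right)} = 14 H + 14 z$ ($u{\left(z,H \right)} = \left(H + z\right) 14 = 14 H + 14 z$)
$\left(\left(-9382 + 10907\right) + u{\left(-43,-61 \right)}\right) + a{\left(-153 \right)} = \left(\left(-9382 + 10907\right) + \left(14 \left(-61\right) + 14 \left(-43\right)\right)\right) + \sqrt{2} \sqrt{-153} = \left(1525 - 1456\right) + \sqrt{2} \cdot 3 i \sqrt{17} = \left(1525 - 1456\right) + 3 i \sqrt{34} = 69 + 3 i \sqrt{34}$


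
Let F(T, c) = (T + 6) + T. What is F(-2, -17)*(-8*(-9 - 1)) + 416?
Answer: 576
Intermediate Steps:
F(T, c) = 6 + 2*T (F(T, c) = (6 + T) + T = 6 + 2*T)
F(-2, -17)*(-8*(-9 - 1)) + 416 = (6 + 2*(-2))*(-8*(-9 - 1)) + 416 = (6 - 4)*(-8*(-10)) + 416 = 2*80 + 416 = 160 + 416 = 576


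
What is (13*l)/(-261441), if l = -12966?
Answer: 56186/87147 ≈ 0.64473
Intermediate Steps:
(13*l)/(-261441) = (13*(-12966))/(-261441) = -168558*(-1/261441) = 56186/87147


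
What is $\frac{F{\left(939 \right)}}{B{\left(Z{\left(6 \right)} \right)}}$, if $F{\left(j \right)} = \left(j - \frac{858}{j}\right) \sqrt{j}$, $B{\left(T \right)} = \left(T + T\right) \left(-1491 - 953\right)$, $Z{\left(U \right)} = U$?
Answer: $- \frac{293621 \sqrt{939}}{9179664} \approx -0.98015$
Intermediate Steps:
$B{\left(T \right)} = - 4888 T$ ($B{\left(T \right)} = 2 T \left(-2444\right) = - 4888 T$)
$F{\left(j \right)} = \sqrt{j} \left(j - \frac{858}{j}\right)$ ($F{\left(j \right)} = \left(j - \frac{858}{j}\right) \sqrt{j} = \sqrt{j} \left(j - \frac{858}{j}\right)$)
$\frac{F{\left(939 \right)}}{B{\left(Z{\left(6 \right)} \right)}} = \frac{\frac{1}{\sqrt{939}} \left(-858 + 939^{2}\right)}{\left(-4888\right) 6} = \frac{\frac{\sqrt{939}}{939} \left(-858 + 881721\right)}{-29328} = \frac{\sqrt{939}}{939} \cdot 880863 \left(- \frac{1}{29328}\right) = \frac{293621 \sqrt{939}}{313} \left(- \frac{1}{29328}\right) = - \frac{293621 \sqrt{939}}{9179664}$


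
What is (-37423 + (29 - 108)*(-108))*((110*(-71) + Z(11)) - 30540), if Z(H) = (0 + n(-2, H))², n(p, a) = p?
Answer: 1107854286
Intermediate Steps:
Z(H) = 4 (Z(H) = (0 - 2)² = (-2)² = 4)
(-37423 + (29 - 108)*(-108))*((110*(-71) + Z(11)) - 30540) = (-37423 + (29 - 108)*(-108))*((110*(-71) + 4) - 30540) = (-37423 - 79*(-108))*((-7810 + 4) - 30540) = (-37423 + 8532)*(-7806 - 30540) = -28891*(-38346) = 1107854286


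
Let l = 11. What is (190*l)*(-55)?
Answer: -114950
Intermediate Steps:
(190*l)*(-55) = (190*11)*(-55) = 2090*(-55) = -114950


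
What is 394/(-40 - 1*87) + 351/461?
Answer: -137057/58547 ≈ -2.3410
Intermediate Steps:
394/(-40 - 1*87) + 351/461 = 394/(-40 - 87) + 351*(1/461) = 394/(-127) + 351/461 = 394*(-1/127) + 351/461 = -394/127 + 351/461 = -137057/58547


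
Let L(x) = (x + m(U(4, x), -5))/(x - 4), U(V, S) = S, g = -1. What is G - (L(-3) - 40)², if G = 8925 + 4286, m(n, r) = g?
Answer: 571163/49 ≈ 11656.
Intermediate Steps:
m(n, r) = -1
L(x) = (-1 + x)/(-4 + x) (L(x) = (x - 1)/(x - 4) = (-1 + x)/(-4 + x))
G = 13211
G - (L(-3) - 40)² = 13211 - ((-1 - 3)/(-4 - 3) - 40)² = 13211 - (-4/(-7) - 40)² = 13211 - (-⅐*(-4) - 40)² = 13211 - (4/7 - 40)² = 13211 - (-276/7)² = 13211 - 1*76176/49 = 13211 - 76176/49 = 571163/49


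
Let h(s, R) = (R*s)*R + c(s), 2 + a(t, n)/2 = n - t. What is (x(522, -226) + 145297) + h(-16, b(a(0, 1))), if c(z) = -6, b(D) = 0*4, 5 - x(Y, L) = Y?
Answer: 144774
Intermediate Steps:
a(t, n) = -4 - 2*t + 2*n (a(t, n) = -4 + 2*(n - t) = -4 + (-2*t + 2*n) = -4 - 2*t + 2*n)
x(Y, L) = 5 - Y
b(D) = 0
h(s, R) = -6 + s*R² (h(s, R) = (R*s)*R - 6 = s*R² - 6 = -6 + s*R²)
(x(522, -226) + 145297) + h(-16, b(a(0, 1))) = ((5 - 1*522) + 145297) + (-6 - 16*0²) = ((5 - 522) + 145297) + (-6 - 16*0) = (-517 + 145297) + (-6 + 0) = 144780 - 6 = 144774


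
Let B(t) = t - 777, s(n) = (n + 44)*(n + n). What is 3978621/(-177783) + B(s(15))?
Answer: 57519966/59261 ≈ 970.62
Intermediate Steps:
s(n) = 2*n*(44 + n) (s(n) = (44 + n)*(2*n) = 2*n*(44 + n))
B(t) = -777 + t
3978621/(-177783) + B(s(15)) = 3978621/(-177783) + (-777 + 2*15*(44 + 15)) = 3978621*(-1/177783) + (-777 + 2*15*59) = -1326207/59261 + (-777 + 1770) = -1326207/59261 + 993 = 57519966/59261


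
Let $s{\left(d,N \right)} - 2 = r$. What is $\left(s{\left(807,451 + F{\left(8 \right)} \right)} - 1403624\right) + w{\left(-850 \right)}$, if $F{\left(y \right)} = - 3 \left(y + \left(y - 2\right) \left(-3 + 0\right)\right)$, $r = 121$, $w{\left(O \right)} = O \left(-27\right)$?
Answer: $-1380551$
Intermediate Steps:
$w{\left(O \right)} = - 27 O$
$F{\left(y \right)} = -18 + 6 y$ ($F{\left(y \right)} = - 3 \left(y + \left(-2 + y\right) \left(-3\right)\right) = - 3 \left(y - \left(-6 + 3 y\right)\right) = - 3 \left(6 - 2 y\right) = -18 + 6 y$)
$s{\left(d,N \right)} = 123$ ($s{\left(d,N \right)} = 2 + 121 = 123$)
$\left(s{\left(807,451 + F{\left(8 \right)} \right)} - 1403624\right) + w{\left(-850 \right)} = \left(123 - 1403624\right) - -22950 = -1403501 + 22950 = -1380551$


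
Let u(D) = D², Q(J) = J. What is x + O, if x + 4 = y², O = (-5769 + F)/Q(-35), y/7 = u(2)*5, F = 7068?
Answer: 684561/35 ≈ 19559.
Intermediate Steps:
y = 140 (y = 7*(2²*5) = 7*(4*5) = 7*20 = 140)
O = -1299/35 (O = (-5769 + 7068)/(-35) = 1299*(-1/35) = -1299/35 ≈ -37.114)
x = 19596 (x = -4 + 140² = -4 + 19600 = 19596)
x + O = 19596 - 1299/35 = 684561/35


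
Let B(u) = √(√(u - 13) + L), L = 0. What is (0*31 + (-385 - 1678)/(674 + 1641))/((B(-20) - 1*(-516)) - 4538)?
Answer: 2063/(2315*(4022 - 33^(¼)*√I)) ≈ 0.00022166 + 9.3442e-8*I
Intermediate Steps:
B(u) = (-13 + u)^(¼) (B(u) = √(√(u - 13) + 0) = √(√(-13 + u) + 0) = √(√(-13 + u)) = (-13 + u)^(¼))
(0*31 + (-385 - 1678)/(674 + 1641))/((B(-20) - 1*(-516)) - 4538) = (0*31 + (-385 - 1678)/(674 + 1641))/(((-13 - 20)^(¼) - 1*(-516)) - 4538) = (0 - 2063/2315)/(((-33)^(¼) + 516) - 4538) = (0 - 2063*1/2315)/((516 + (-33)^(¼)) - 4538) = (0 - 2063/2315)/(-4022 + (-33)^(¼)) = -2063/(2315*(-4022 + (-33)^(¼)))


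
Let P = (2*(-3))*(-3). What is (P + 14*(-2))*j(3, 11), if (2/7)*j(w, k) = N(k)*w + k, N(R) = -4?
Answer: 35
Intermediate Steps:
P = 18 (P = -6*(-3) = 18)
j(w, k) = -14*w + 7*k/2 (j(w, k) = 7*(-4*w + k)/2 = 7*(k - 4*w)/2 = -14*w + 7*k/2)
(P + 14*(-2))*j(3, 11) = (18 + 14*(-2))*(-14*3 + (7/2)*11) = (18 - 28)*(-42 + 77/2) = -10*(-7/2) = 35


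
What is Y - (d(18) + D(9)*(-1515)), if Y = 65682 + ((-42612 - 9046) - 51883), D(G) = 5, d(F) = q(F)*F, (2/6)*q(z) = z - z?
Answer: -30284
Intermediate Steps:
q(z) = 0 (q(z) = 3*(z - z) = 3*0 = 0)
d(F) = 0 (d(F) = 0*F = 0)
Y = -37859 (Y = 65682 + (-51658 - 51883) = 65682 - 103541 = -37859)
Y - (d(18) + D(9)*(-1515)) = -37859 - (0 + 5*(-1515)) = -37859 - (0 - 7575) = -37859 - 1*(-7575) = -37859 + 7575 = -30284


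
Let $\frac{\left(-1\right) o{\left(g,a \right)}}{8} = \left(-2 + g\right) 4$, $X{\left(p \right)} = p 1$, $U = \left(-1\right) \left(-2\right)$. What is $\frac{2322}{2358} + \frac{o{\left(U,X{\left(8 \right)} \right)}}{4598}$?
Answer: $\frac{129}{131} \approx 0.98473$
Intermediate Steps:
$U = 2$
$X{\left(p \right)} = p$
$o{\left(g,a \right)} = 64 - 32 g$ ($o{\left(g,a \right)} = - 8 \left(-2 + g\right) 4 = - 8 \left(-8 + 4 g\right) = 64 - 32 g$)
$\frac{2322}{2358} + \frac{o{\left(U,X{\left(8 \right)} \right)}}{4598} = \frac{2322}{2358} + \frac{64 - 64}{4598} = 2322 \cdot \frac{1}{2358} + \left(64 - 64\right) \frac{1}{4598} = \frac{129}{131} + 0 \cdot \frac{1}{4598} = \frac{129}{131} + 0 = \frac{129}{131}$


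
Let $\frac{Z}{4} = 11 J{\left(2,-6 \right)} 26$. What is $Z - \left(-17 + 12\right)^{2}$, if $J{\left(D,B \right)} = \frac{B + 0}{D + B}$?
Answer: $1691$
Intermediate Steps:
$J{\left(D,B \right)} = \frac{B}{B + D}$
$Z = 1716$ ($Z = 4 \cdot 11 \left(- \frac{6}{-6 + 2}\right) 26 = 4 \cdot 11 \left(- \frac{6}{-4}\right) 26 = 4 \cdot 11 \left(\left(-6\right) \left(- \frac{1}{4}\right)\right) 26 = 4 \cdot 11 \cdot \frac{3}{2} \cdot 26 = 4 \cdot \frac{33}{2} \cdot 26 = 4 \cdot 429 = 1716$)
$Z - \left(-17 + 12\right)^{2} = 1716 - \left(-17 + 12\right)^{2} = 1716 - \left(-5\right)^{2} = 1716 - 25 = 1691$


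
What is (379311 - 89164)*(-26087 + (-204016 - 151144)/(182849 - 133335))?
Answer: -187438861285533/24757 ≈ -7.5711e+9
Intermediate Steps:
(379311 - 89164)*(-26087 + (-204016 - 151144)/(182849 - 133335)) = 290147*(-26087 - 355160/49514) = 290147*(-26087 - 355160*1/49514) = 290147*(-26087 - 177580/24757) = 290147*(-646013439/24757) = -187438861285533/24757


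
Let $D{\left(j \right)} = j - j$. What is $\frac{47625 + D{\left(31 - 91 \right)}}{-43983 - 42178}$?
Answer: $- \frac{47625}{86161} \approx -0.55274$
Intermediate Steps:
$D{\left(j \right)} = 0$
$\frac{47625 + D{\left(31 - 91 \right)}}{-43983 - 42178} = \frac{47625 + 0}{-43983 - 42178} = \frac{47625}{-86161} = 47625 \left(- \frac{1}{86161}\right) = - \frac{47625}{86161}$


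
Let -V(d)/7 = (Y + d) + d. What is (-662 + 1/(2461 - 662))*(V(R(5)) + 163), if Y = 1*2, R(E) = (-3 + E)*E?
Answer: -10718433/1799 ≈ -5958.0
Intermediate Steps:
R(E) = E*(-3 + E)
Y = 2
V(d) = -14 - 14*d (V(d) = -7*((2 + d) + d) = -7*(2 + 2*d) = -14 - 14*d)
(-662 + 1/(2461 - 662))*(V(R(5)) + 163) = (-662 + 1/(2461 - 662))*((-14 - 70*(-3 + 5)) + 163) = (-662 + 1/1799)*((-14 - 70*2) + 163) = (-662 + 1/1799)*((-14 - 14*10) + 163) = -1190937*((-14 - 140) + 163)/1799 = -1190937*(-154 + 163)/1799 = -1190937/1799*9 = -10718433/1799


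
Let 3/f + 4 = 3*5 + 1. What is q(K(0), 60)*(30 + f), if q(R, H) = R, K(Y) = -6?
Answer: -363/2 ≈ -181.50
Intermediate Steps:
f = 1/4 (f = 3/(-4 + (3*5 + 1)) = 3/(-4 + (15 + 1)) = 3/(-4 + 16) = 3/12 = 3*(1/12) = 1/4 ≈ 0.25000)
q(K(0), 60)*(30 + f) = -6*(30 + 1/4) = -6*121/4 = -363/2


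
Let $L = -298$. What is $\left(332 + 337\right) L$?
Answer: $-199362$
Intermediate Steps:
$\left(332 + 337\right) L = \left(332 + 337\right) \left(-298\right) = 669 \left(-298\right) = -199362$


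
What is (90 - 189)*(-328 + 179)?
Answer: 14751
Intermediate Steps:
(90 - 189)*(-328 + 179) = -99*(-149) = 14751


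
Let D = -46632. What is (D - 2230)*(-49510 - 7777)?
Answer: 2799157394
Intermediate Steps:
(D - 2230)*(-49510 - 7777) = (-46632 - 2230)*(-49510 - 7777) = -48862*(-57287) = 2799157394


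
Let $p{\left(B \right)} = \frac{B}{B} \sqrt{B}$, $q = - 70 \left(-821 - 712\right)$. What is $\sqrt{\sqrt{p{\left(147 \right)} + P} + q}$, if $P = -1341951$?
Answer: $\sqrt{107310 + i \sqrt{1341951 - 7 \sqrt{3}}} \approx 327.59 + 1.768 i$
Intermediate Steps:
$q = 107310$ ($q = \left(-70\right) \left(-1533\right) = 107310$)
$p{\left(B \right)} = \sqrt{B}$ ($p{\left(B \right)} = 1 \sqrt{B} = \sqrt{B}$)
$\sqrt{\sqrt{p{\left(147 \right)} + P} + q} = \sqrt{\sqrt{\sqrt{147} - 1341951} + 107310} = \sqrt{\sqrt{7 \sqrt{3} - 1341951} + 107310} = \sqrt{\sqrt{-1341951 + 7 \sqrt{3}} + 107310} = \sqrt{107310 + \sqrt{-1341951 + 7 \sqrt{3}}}$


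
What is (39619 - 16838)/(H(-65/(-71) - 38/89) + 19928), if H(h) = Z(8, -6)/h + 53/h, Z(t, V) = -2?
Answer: 23441649/20613335 ≈ 1.1372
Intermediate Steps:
H(h) = 51/h (H(h) = -2/h + 53/h = 51/h)
(39619 - 16838)/(H(-65/(-71) - 38/89) + 19928) = (39619 - 16838)/(51/(-65/(-71) - 38/89) + 19928) = 22781/(51/(-65*(-1/71) - 38*1/89) + 19928) = 22781/(51/(65/71 - 38/89) + 19928) = 22781/(51/(3087/6319) + 19928) = 22781/(51*(6319/3087) + 19928) = 22781/(107423/1029 + 19928) = 22781/(20613335/1029) = 22781*(1029/20613335) = 23441649/20613335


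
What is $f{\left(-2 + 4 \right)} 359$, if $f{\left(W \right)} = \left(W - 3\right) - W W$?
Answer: $-1795$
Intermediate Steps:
$f{\left(W \right)} = -3 + W - W^{2}$ ($f{\left(W \right)} = \left(W - 3\right) - W^{2} = \left(-3 + W\right) - W^{2} = -3 + W - W^{2}$)
$f{\left(-2 + 4 \right)} 359 = \left(-3 + \left(-2 + 4\right) - \left(-2 + 4\right)^{2}\right) 359 = \left(-3 + 2 - 2^{2}\right) 359 = \left(-3 + 2 - 4\right) 359 = \left(-5\right) 359 = -1795$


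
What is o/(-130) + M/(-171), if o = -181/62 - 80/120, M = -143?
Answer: 1190599/1378260 ≈ 0.86384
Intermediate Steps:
o = -667/186 (o = -181*1/62 - 80*1/120 = -181/62 - 2/3 = -667/186 ≈ -3.5860)
o/(-130) + M/(-171) = -667/186/(-130) - 143/(-171) = -667/186*(-1/130) - 143*(-1/171) = 667/24180 + 143/171 = 1190599/1378260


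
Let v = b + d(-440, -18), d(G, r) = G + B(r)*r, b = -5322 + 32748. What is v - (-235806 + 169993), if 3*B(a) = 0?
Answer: 92799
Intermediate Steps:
B(a) = 0 (B(a) = (⅓)*0 = 0)
b = 27426
d(G, r) = G (d(G, r) = G + 0*r = G + 0 = G)
v = 26986 (v = 27426 - 440 = 26986)
v - (-235806 + 169993) = 26986 - (-235806 + 169993) = 26986 - 1*(-65813) = 26986 + 65813 = 92799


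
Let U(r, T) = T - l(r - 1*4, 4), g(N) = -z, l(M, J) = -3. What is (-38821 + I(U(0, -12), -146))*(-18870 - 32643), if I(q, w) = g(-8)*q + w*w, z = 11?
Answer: 896635278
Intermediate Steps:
g(N) = -11 (g(N) = -1*11 = -11)
U(r, T) = 3 + T (U(r, T) = T - 1*(-3) = T + 3 = 3 + T)
I(q, w) = w² - 11*q (I(q, w) = -11*q + w*w = -11*q + w² = w² - 11*q)
(-38821 + I(U(0, -12), -146))*(-18870 - 32643) = (-38821 + ((-146)² - 11*(3 - 12)))*(-18870 - 32643) = (-38821 + (21316 - 11*(-9)))*(-51513) = (-38821 + (21316 + 99))*(-51513) = (-38821 + 21415)*(-51513) = -17406*(-51513) = 896635278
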